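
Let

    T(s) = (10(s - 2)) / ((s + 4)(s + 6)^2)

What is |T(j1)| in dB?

Substitute s = j1: numerator = -20 + j10, denominator = 128 + j83.
|T(j1)| = |-20 + j10| / |128 + j83| = 22.361 / 152.55 ≈ 0.1466.
In decibels: 20·log₁₀(0.1466) ≈ -16.7 dB.

|T(j1)|_dB ≈ -16.7 dB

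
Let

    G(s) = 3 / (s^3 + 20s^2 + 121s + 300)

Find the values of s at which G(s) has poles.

s = -4 + 3j, -4 - 3j, -12

The poles are the roots of the denominator s^3 + 20s^2 + 121s + 300 = 0.
Trying s = -12: the polynomial evaluates to 0, so (s + 12) is a factor.
Dividing out leaves s^2 + 8s + 25 = 0.
The quadratic formula then gives s = -4 ± 3j.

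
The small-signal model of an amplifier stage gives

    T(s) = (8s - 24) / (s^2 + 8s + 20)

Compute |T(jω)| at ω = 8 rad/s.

|T(j8)| ≈ 0.8801

Substitute s = j8: numerator = -24 + j64, denominator = -44 + j64.
|T(j8)| = |-24 + j64| / |-44 + j64| = 68.352 / 77.666 ≈ 0.8801.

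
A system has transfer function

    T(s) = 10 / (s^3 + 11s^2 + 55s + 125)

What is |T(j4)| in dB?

Substitute s = j4: numerator = 10, denominator = -51 + j156.
|T(j4)| = |10| / |-51 + j156| = 10 / 164.12 ≈ 0.06093.
In decibels: 20·log₁₀(0.06093) ≈ -24.3 dB.

|T(j4)|_dB ≈ -24.3 dB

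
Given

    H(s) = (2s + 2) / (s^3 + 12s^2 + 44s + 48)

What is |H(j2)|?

Substitute s = j2: numerator = 2 + j4, denominator = j80.
|H(j2)| = |2 + j4| / |j80| = 4.4721 / 80 ≈ 0.05590.

|H(j2)| ≈ 0.05590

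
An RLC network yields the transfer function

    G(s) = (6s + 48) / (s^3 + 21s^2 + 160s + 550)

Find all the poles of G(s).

s = -5 ± 5j, -11

The poles are the roots of the denominator s^3 + 21s^2 + 160s + 550 = 0.
Trying s = -11: the polynomial evaluates to 0, so (s + 11) is a factor.
Dividing out leaves s^2 + 10s + 50 = 0.
The quadratic formula then gives s = -5 ± 5j.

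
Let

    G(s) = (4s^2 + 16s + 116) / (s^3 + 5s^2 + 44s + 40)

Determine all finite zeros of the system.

s = -2 ± 5j

Set the numerator to zero: 4s^2 + 16s + 116 = 0, i.e. 4·(s^2 + 4s + 29) = 0.
Factoring: (s^2 + 4s + 29) = 0.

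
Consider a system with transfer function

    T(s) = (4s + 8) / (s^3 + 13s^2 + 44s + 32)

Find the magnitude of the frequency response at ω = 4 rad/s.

Substitute s = j4: numerator = 8 + j16, denominator = -176 + j112.
|T(j4)| = |8 + j16| / |-176 + j112| = 17.889 / 208.61 ≈ 0.08575.

|T(j4)| ≈ 0.08575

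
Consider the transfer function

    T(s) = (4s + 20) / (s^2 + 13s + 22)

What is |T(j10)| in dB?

Substitute s = j10: numerator = 20 + j40, denominator = -78 + j130.
|T(j10)| = |20 + j40| / |-78 + j130| = 44.721 / 151.60 ≈ 0.2950.
In decibels: 20·log₁₀(0.2950) ≈ -10.6 dB.

|T(j10)|_dB ≈ -10.6 dB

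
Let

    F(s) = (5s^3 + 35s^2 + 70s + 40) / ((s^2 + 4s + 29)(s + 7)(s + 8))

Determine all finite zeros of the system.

Set the numerator to zero: 5s^3 + 35s^2 + 70s + 40 = 0, i.e. 5·(s^3 + 7s^2 + 14s + 8) = 0.
Factoring: (s + 2)(s + 1)(s + 4) = 0.

s = -2, -1, -4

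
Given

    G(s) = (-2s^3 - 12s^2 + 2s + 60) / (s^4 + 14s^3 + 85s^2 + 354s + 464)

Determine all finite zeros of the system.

s = -3, -5, 2

Set the numerator to zero: -2s^3 - 12s^2 + 2s + 60 = 0, i.e. -2·(s^3 + 6s^2 - s - 30) = 0.
Factoring: (s + 3)(s + 5)(s - 2) = 0.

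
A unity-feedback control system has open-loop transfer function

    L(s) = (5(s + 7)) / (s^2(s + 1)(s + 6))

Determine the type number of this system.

Type 2

The denominator has 2 factors of s at the origin (free integrators), so this is a Type 2 system.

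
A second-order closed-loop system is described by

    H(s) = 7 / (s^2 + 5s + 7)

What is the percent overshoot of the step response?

%OS ≈ 0.0115%

Comparing s^2 + 5s + 7 to s^2 + 2ζωₙs + ωₙ²: ωₙ = √7 ≈ 2.646 rad/s and ζ = 5/(2·√7) ≈ 0.9449.
%OS = 100·exp(−πζ/√(1−ζ²)) = 100·exp(−π·0.9449/√(1−0.9449²)) ≈ 0.0115%.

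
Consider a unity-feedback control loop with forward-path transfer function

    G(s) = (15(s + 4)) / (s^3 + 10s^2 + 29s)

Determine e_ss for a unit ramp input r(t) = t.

e_ss = 0.4833

G(s) has one pole at the origin.
This is a Type 1 system. Kv = lim_{s→0} s·G(s) = 60/29.
e_ss = 1/Kv = 1/(60/29) = 29/60 ≈ 0.4833.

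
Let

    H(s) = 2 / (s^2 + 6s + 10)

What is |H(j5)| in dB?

Substitute s = j5: numerator = 2, denominator = -15 + j30.
|H(j5)| = |2| / |-15 + j30| = 2 / 33.541 ≈ 0.05963.
In decibels: 20·log₁₀(0.05963) ≈ -24.5 dB.

|H(j5)|_dB ≈ -24.5 dB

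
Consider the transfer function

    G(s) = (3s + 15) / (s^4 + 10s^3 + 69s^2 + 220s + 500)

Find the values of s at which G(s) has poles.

s = -3 ± 4j, -2 ± 4j

The poles are the roots of the denominator s^4 + 10s^3 + 69s^2 + 220s + 500 = 0.
No real roots exist; factor into two real quadratics: (s^2 + 6s + 25)(s^2 + 4s + 20) = 0.
Each quadratic gives a conjugate pair via the quadratic formula.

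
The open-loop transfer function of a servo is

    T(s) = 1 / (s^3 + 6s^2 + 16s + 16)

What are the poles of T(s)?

The poles are the roots of the denominator s^3 + 6s^2 + 16s + 16 = 0.
Trying s = -2: the polynomial evaluates to 0, so (s + 2) is a factor.
Dividing out leaves s^2 + 4s + 8 = 0.
The quadratic formula then gives s = -2 ± 2j.

s = -2 ± 2j, -2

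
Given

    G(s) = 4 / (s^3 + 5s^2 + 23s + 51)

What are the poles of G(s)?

s = -1 ± 4j, -3

The poles are the roots of the denominator s^3 + 5s^2 + 23s + 51 = 0.
Trying s = -3: the polynomial evaluates to 0, so (s + 3) is a factor.
Dividing out leaves s^2 + 2s + 17 = 0.
The quadratic formula then gives s = -1 ± 4j.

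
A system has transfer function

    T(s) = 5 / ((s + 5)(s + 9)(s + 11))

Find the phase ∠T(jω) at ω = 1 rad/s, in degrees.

At s = j1: numerator = 5, denominator = 470 + j198.
∠T = ∠num − ∠den = 0° − (22.845°) = -22.84°.

∠T(j1) ≈ -22.84°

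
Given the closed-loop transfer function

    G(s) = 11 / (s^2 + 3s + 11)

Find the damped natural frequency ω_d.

Comparing s^2 + 3s + 11 to s^2 + 2ζωₙs + ωₙ²: ωₙ = √11 ≈ 3.317 rad/s and ζ = 3/(2·√11) ≈ 0.4523.
ζωₙ = 3/2 = 1.5, so ω_d = ωₙ√(1−ζ²) = √(ωₙ² − (ζωₙ)²) = √(11 − 1.5²) = √8.75 ≈ 2.958 rad/s.

ω_d ≈ 2.958 rad/s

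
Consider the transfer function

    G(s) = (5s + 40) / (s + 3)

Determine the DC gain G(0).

G(0) = 40/3 ≈ 13.33

Set s = 0: G(0) = (40) / (3) = 40/3.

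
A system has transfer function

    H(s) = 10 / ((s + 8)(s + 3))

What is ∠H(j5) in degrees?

At s = j5: numerator = 10, denominator = -1 + j55.
∠H = ∠num − ∠den = 0° − (91.042°) = -91.04°.

∠H(j5) ≈ -91.04°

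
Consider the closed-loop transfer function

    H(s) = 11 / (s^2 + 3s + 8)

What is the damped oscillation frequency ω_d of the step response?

ω_d ≈ 2.398 rad/s

Comparing s^2 + 3s + 8 to s^2 + 2ζωₙs + ωₙ²: ωₙ = √8 ≈ 2.828 rad/s and ζ = 3/(2·√8) ≈ 0.5303.
ζωₙ = 3/2 = 1.5, so ω_d = ωₙ√(1−ζ²) = √(ωₙ² − (ζωₙ)²) = √(8 − 1.5²) = √5.75 ≈ 2.398 rad/s.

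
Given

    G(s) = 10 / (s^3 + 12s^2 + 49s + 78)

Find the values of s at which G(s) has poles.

The poles are the roots of the denominator s^3 + 12s^2 + 49s + 78 = 0.
Trying s = -6: the polynomial evaluates to 0, so (s + 6) is a factor.
Dividing out leaves s^2 + 6s + 13 = 0.
The quadratic formula then gives s = -3 ± 2j.

s = -3 ± 2j, -6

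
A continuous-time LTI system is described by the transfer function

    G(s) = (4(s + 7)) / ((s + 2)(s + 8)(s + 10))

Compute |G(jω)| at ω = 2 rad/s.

Substitute s = j2: numerator = 28 + j8, denominator = 80 + j224.
|G(j2)| = |28 + j8| / |80 + j224| = 29.120 / 237.86 ≈ 0.1224.

|G(j2)| ≈ 0.1224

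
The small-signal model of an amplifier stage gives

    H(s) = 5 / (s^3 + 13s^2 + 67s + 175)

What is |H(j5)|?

|H(j5)| ≈ 0.01937

Substitute s = j5: numerator = 5, denominator = -150 + j210.
|H(j5)| = |5| / |-150 + j210| = 5 / 258.07 ≈ 0.01937.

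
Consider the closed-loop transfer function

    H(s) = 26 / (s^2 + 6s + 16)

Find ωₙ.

ωₙ = 4 rad/s

Compare the denominator to the standard form s^2 + 2ζωₙs + ωₙ².
ωₙ² = 16, so ωₙ = 4 rad/s.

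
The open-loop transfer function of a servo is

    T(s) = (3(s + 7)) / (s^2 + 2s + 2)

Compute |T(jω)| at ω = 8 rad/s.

Substitute s = j8: numerator = 21 + j24, denominator = -62 + j16.
|T(j8)| = |21 + j24| / |-62 + j16| = 31.890 / 64.031 ≈ 0.4980.

|T(j8)| ≈ 0.4980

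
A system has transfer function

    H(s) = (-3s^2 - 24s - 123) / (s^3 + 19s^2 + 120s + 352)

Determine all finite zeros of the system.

s = -4 ± 5j

Set the numerator to zero: -3s^2 - 24s - 123 = 0, i.e. -3·(s^2 + 8s + 41) = 0.
Factoring: (s^2 + 8s + 41) = 0.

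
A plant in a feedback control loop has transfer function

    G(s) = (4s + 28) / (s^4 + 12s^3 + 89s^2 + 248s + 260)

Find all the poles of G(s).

s = -2 ± j, -4 ± 6j

The poles are the roots of the denominator s^4 + 12s^3 + 89s^2 + 248s + 260 = 0.
No real roots exist; factor into two real quadratics: (s^2 + 4s + 5)(s^2 + 8s + 52) = 0.
Each quadratic gives a conjugate pair via the quadratic formula.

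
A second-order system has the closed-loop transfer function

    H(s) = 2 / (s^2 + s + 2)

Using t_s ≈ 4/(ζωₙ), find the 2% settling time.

t_s ≈ 8 s

Comparing s^2 + s + 2 to s^2 + 2ζωₙs + ωₙ²: ωₙ = √2 ≈ 1.414 rad/s and ζ = 1/(2·√2) ≈ 0.3536.
ζωₙ = 1/2 = 0.5, so t_s ≈ 4/(ζωₙ) = 4/0.5 = 8 s.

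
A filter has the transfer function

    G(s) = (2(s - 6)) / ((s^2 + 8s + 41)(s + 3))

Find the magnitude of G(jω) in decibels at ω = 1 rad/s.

|G(j1)|_dB ≈ -20.5 dB

Substitute s = j1: numerator = -12 + j2, denominator = 112 + j64.
|G(j1)| = |-12 + j2| / |112 + j64| = 12.166 / 129.00 ≈ 0.09431.
In decibels: 20·log₁₀(0.09431) ≈ -20.5 dB.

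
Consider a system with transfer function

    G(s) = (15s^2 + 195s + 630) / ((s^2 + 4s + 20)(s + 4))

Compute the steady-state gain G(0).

Set s = 0: G(0) = (630) / (80) = 63/8.

G(0) = 63/8 ≈ 7.875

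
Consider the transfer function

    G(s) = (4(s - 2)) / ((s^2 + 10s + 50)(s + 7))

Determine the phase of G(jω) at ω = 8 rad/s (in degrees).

At s = j8: numerator = -8 + j32, denominator = -738 + j448.
∠G = ∠num − ∠den = 104.04° − (148.74°) = -44.70°.

∠G(j8) ≈ -44.70°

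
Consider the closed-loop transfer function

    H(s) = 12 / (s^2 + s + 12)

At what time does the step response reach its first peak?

t_p ≈ 0.9165 s

Comparing s^2 + s + 12 to s^2 + 2ζωₙs + ωₙ²: ωₙ = √12 ≈ 3.464 rad/s and ζ = 1/(2·√12) ≈ 0.1443.
ζωₙ = 1/2 = 0.5, so ω_d = ωₙ√(1−ζ²) = √(ωₙ² − (ζωₙ)²) = √(12 − 0.5²) = √11.75 ≈ 3.428 rad/s.
t_p = π/ω_d = π/3.428 ≈ 0.9165 s.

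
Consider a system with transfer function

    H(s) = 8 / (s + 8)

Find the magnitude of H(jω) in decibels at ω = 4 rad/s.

Substitute s = j4: numerator = 8, denominator = 8 + j4.
|H(j4)| = |8| / |8 + j4| = 8 / 8.9443 ≈ 0.8944.
In decibels: 20·log₁₀(0.8944) ≈ -0.969 dB.

|H(j4)|_dB ≈ -0.969 dB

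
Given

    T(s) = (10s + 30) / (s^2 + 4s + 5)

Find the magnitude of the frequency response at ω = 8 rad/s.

|T(j8)| ≈ 1.273

Substitute s = j8: numerator = 30 + j80, denominator = -59 + j32.
|T(j8)| = |30 + j80| / |-59 + j32| = 85.440 / 67.119 ≈ 1.273.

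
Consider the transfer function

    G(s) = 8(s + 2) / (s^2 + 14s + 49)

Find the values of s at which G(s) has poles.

s = -7, -7

The poles are the roots of the denominator s^2 + 14s + 49 = 0.
Factoring: (s + 7)^2 = 0, so s = -7 and s = -7.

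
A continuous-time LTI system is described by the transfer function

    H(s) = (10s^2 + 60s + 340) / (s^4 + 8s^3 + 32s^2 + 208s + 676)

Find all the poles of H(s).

s = 1 + 5j, 1 - 5j, -5 + j, -5 - j

The poles are the roots of the denominator s^4 + 8s^3 + 32s^2 + 208s + 676 = 0.
No real roots exist; factor into two real quadratics: (s^2 - 2s + 26)(s^2 + 10s + 26) = 0.
Each quadratic gives a conjugate pair via the quadratic formula.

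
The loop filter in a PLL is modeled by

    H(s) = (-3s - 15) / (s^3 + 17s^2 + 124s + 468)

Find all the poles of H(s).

s = -9, -4 ± 6j

The poles are the roots of the denominator s^3 + 17s^2 + 124s + 468 = 0.
Trying s = -9: the polynomial evaluates to 0, so (s + 9) is a factor.
Dividing out leaves s^2 + 8s + 52 = 0.
The quadratic formula then gives s = -4 ± 6j.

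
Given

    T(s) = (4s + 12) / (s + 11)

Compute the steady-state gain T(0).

T(0) = 12/11 ≈ 1.091

Set s = 0: T(0) = (12) / (11) = 12/11.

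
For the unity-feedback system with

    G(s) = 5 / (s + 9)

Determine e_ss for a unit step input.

e_ss = 0.6429

G(s) has no poles at the origin.
This is a Type 0 system. Kp = lim_{s→0} G(s) = 5/9.
e_ss = 1/(1 + Kp) = 1/(1 + 5/9) = 9/14 ≈ 0.6429.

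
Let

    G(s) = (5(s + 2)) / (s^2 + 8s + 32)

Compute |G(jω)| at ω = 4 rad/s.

|G(j4)| = 0.6250

Substitute s = j4: numerator = 10 + j20, denominator = 16 + j32.
|G(j4)| = |10 + j20| / |16 + j32| = 22.361 / 35.777 = 0.6250.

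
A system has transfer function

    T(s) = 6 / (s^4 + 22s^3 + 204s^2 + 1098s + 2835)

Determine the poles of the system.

s = -9, -7, -3 + 6j, -3 - 6j

The poles are the roots of the denominator s^4 + 22s^3 + 204s^2 + 1098s + 2835 = 0.
Trying s = -9: the polynomial evaluates to 0, so (s + 9) is a factor.
Dividing out leaves s^3 + 13s^2 + 87s + 315 = 0.
This factors further as (s + 7)(s^2 + 6s + 45) = 0.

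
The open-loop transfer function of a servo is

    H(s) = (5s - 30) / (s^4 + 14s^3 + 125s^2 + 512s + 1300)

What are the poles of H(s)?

s = -3 + 4j, -3 - 4j, -4 + 6j, -4 - 6j

The poles are the roots of the denominator s^4 + 14s^3 + 125s^2 + 512s + 1300 = 0.
No real roots exist; factor into two real quadratics: (s^2 + 6s + 25)(s^2 + 8s + 52) = 0.
Each quadratic gives a conjugate pair via the quadratic formula.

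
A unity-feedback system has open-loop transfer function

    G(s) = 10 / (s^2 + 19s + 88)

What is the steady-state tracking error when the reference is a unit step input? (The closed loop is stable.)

e_ss = 0.8980

G(s) has no poles at the origin.
This is a Type 0 system. Kp = lim_{s→0} G(s) = 10/88 = 5/44.
e_ss = 1/(1 + Kp) = 1/(1 + 5/44) = 44/49 ≈ 0.8980.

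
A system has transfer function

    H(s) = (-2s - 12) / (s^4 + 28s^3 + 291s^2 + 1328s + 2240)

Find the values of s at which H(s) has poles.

The poles are the roots of the denominator s^4 + 28s^3 + 291s^2 + 1328s + 2240 = 0.
Trying s = -8: the polynomial evaluates to 0, so (s + 8) is a factor.
Dividing out leaves s^3 + 20s^2 + 131s + 280 = 0.
This factors further as (s + 5)(s + 7)(s + 8) = 0.

s = -8, -5, -7, -8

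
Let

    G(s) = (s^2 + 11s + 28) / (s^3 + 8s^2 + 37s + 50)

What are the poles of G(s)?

s = -3 + 4j, -3 - 4j, -2

The poles are the roots of the denominator s^3 + 8s^2 + 37s + 50 = 0.
Trying s = -2: the polynomial evaluates to 0, so (s + 2) is a factor.
Dividing out leaves s^2 + 6s + 25 = 0.
The quadratic formula then gives s = -3 ± 4j.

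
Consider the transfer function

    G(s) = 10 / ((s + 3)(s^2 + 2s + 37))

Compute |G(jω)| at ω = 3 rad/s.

Substitute s = j3: numerator = 10, denominator = 66 + j102.
|G(j3)| = |10| / |66 + j102| = 10 / 121.49 ≈ 0.08231.

|G(j3)| ≈ 0.08231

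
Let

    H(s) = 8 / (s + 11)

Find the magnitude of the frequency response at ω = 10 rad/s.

|H(j10)| ≈ 0.5381

Substitute s = j10: numerator = 8, denominator = 11 + j10.
|H(j10)| = |8| / |11 + j10| = 8 / 14.866 ≈ 0.5381.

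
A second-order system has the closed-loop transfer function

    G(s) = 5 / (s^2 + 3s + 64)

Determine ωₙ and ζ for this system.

ωₙ = 8 rad/s, ζ = 0.1875

Compare the denominator to the standard form s^2 + 2ζωₙs + ωₙ².
ωₙ² = 64, so ωₙ = 8 rad/s.
2ζωₙ = 3, so ζ = 3/(2·8) = 0.1875.
With ζ = 0.1875 the response is underdamped.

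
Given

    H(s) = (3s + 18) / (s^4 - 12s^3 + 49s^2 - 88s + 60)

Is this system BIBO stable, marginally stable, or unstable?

unstable

The denominator s^4 - 12s^3 + 49s^2 - 88s + 60 factors as (s - 6)(s - 2)(s^2 - 4s + 5), giving poles at s = 6, 2, 2 + j, 2 - j.
Since the pole(s) at s = 6, 2, 2 + j, 2 - j lie in the right half-plane, the system is unstable.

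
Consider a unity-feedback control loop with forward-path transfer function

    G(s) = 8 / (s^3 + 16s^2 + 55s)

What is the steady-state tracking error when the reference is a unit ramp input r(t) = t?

G(s) has one pole at the origin.
This is a Type 1 system. Kv = lim_{s→0} s·G(s) = 8/55.
e_ss = 1/Kv = 1/(8/55) = 55/8 ≈ 6.875.

e_ss = 6.875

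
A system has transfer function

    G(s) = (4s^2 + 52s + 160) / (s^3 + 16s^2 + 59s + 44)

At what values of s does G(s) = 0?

Set the numerator to zero: 4s^2 + 52s + 160 = 0, i.e. 4·(s^2 + 13s + 40) = 0.
Factoring: (s + 8)(s + 5) = 0.

s = -8, -5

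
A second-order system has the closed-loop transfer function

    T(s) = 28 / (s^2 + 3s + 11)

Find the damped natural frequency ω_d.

ω_d ≈ 2.958 rad/s

Comparing s^2 + 3s + 11 to s^2 + 2ζωₙs + ωₙ²: ωₙ = √11 ≈ 3.317 rad/s and ζ = 3/(2·√11) ≈ 0.4523.
ζωₙ = 3/2 = 1.5, so ω_d = ωₙ√(1−ζ²) = √(ωₙ² − (ζωₙ)²) = √(11 − 1.5²) = √8.75 ≈ 2.958 rad/s.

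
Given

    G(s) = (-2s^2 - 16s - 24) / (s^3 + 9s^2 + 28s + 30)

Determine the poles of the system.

s = -3 ± j, -3

The poles are the roots of the denominator s^3 + 9s^2 + 28s + 30 = 0.
Trying s = -3: the polynomial evaluates to 0, so (s + 3) is a factor.
Dividing out leaves s^2 + 6s + 10 = 0.
The quadratic formula then gives s = -3 ± 1j.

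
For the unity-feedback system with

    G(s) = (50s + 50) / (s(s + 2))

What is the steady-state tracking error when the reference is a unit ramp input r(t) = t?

e_ss = 0.04000

G(s) has one pole at the origin.
This is a Type 1 system. Kv = lim_{s→0} s·G(s) = 50/2 = 25.
e_ss = 1/Kv = 1/(25) = 1/25 ≈ 0.04000.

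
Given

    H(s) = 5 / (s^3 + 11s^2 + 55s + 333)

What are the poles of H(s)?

s = -1 ± 6j, -9

The poles are the roots of the denominator s^3 + 11s^2 + 55s + 333 = 0.
Trying s = -9: the polynomial evaluates to 0, so (s + 9) is a factor.
Dividing out leaves s^2 + 2s + 37 = 0.
The quadratic formula then gives s = -1 ± 6j.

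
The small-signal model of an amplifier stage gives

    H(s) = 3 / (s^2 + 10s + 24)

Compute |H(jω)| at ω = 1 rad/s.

|H(j1)| ≈ 0.1196

Substitute s = j1: numerator = 3, denominator = 23 + j10.
|H(j1)| = |3| / |23 + j10| = 3 / 25.080 ≈ 0.1196.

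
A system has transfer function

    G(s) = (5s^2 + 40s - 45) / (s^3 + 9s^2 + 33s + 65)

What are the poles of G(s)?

s = -2 + 3j, -2 - 3j, -5

The poles are the roots of the denominator s^3 + 9s^2 + 33s + 65 = 0.
Trying s = -5: the polynomial evaluates to 0, so (s + 5) is a factor.
Dividing out leaves s^2 + 4s + 13 = 0.
The quadratic formula then gives s = -2 ± 3j.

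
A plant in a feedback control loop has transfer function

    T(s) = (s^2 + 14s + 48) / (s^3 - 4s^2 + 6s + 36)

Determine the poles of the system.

The poles are the roots of the denominator s^3 - 4s^2 + 6s + 36 = 0.
Trying s = -2: the polynomial evaluates to 0, so (s + 2) is a factor.
Dividing out leaves s^2 - 6s + 18 = 0.
The quadratic formula then gives s = 3 ± 3j.

s = 3 ± 3j, -2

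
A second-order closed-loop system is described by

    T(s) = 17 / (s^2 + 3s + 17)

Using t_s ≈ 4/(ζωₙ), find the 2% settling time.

Comparing s^2 + 3s + 17 to s^2 + 2ζωₙs + ωₙ²: ωₙ = √17 ≈ 4.123 rad/s and ζ = 3/(2·√17) ≈ 0.3638.
ζωₙ = 3/2 = 1.5, so t_s ≈ 4/(ζωₙ) = 4/1.5 ≈ 2.667 s.

t_s ≈ 2.667 s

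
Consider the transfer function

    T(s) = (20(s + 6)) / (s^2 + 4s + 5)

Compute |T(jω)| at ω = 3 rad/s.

Substitute s = j3: numerator = 120 + j60, denominator = -4 + j12.
|T(j3)| = |120 + j60| / |-4 + j12| = 134.16 / 12.649 ≈ 10.61.

|T(j3)| ≈ 10.61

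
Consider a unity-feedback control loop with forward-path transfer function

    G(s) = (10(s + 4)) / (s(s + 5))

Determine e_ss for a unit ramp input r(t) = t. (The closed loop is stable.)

e_ss = 0.1250

G(s) has one pole at the origin.
This is a Type 1 system. Kv = lim_{s→0} s·G(s) = 40/5 = 8.
e_ss = 1/Kv = 1/(8) = 1/8 ≈ 0.1250.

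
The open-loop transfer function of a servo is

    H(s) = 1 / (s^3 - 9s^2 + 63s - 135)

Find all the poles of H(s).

s = 3 + 6j, 3 - 6j, 3

The poles are the roots of the denominator s^3 - 9s^2 + 63s - 135 = 0.
Trying s = 3: the polynomial evaluates to 0, so (s - 3) is a factor.
Dividing out leaves s^2 - 6s + 45 = 0.
The quadratic formula then gives s = 3 ± 6j.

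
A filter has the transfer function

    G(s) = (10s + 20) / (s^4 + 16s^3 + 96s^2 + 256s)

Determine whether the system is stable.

The denominator s^4 + 16s^3 + 96s^2 + 256s factors as s(s + 8)(s^2 + 8s + 32), giving poles at s = 0, -8, -4 + 4j, -4 - 4j.
Since the simple pole(s) at s = 0 lie on the jω-axis with none in the right half-plane, the system is marginally stable.

marginally stable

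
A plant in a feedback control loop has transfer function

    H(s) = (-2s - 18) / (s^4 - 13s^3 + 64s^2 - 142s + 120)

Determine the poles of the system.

s = 3 + j, 3 - j, 4, 3

The poles are the roots of the denominator s^4 - 13s^3 + 64s^2 - 142s + 120 = 0.
Trying s = 4: the polynomial evaluates to 0, so (s - 4) is a factor.
Dividing out leaves s^3 - 9s^2 + 28s - 30 = 0.
This factors further as (s^2 - 6s + 10)(s - 3) = 0.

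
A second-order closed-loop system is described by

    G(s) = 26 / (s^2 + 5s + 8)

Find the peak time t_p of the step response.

t_p ≈ 2.375 s

Comparing s^2 + 5s + 8 to s^2 + 2ζωₙs + ωₙ²: ωₙ = √8 ≈ 2.828 rad/s and ζ = 5/(2·√8) ≈ 0.8839.
ζωₙ = 5/2 = 2.5, so ω_d = ωₙ√(1−ζ²) = √(ωₙ² − (ζωₙ)²) = √(8 − 2.5²) = √1.75 ≈ 1.323 rad/s.
t_p = π/ω_d = π/1.323 ≈ 2.375 s.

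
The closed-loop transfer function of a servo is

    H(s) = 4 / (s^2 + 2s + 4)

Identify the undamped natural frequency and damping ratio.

Compare the denominator to the standard form s^2 + 2ζωₙs + ωₙ².
ωₙ² = 4, so ωₙ = 2 rad/s.
2ζωₙ = 2, so ζ = 2/(2·2) = 0.5.
With ζ = 0.5 the response is underdamped.

ωₙ = 2 rad/s, ζ = 0.5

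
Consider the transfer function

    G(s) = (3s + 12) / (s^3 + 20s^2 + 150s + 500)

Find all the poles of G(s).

s = -5 + 5j, -5 - 5j, -10

The poles are the roots of the denominator s^3 + 20s^2 + 150s + 500 = 0.
Trying s = -10: the polynomial evaluates to 0, so (s + 10) is a factor.
Dividing out leaves s^2 + 10s + 50 = 0.
The quadratic formula then gives s = -5 ± 5j.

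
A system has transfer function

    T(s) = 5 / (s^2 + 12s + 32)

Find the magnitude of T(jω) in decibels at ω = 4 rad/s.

|T(j4)|_dB ≈ -20.1 dB

Substitute s = j4: numerator = 5, denominator = 16 + j48.
|T(j4)| = |5| / |16 + j48| = 5 / 50.596 ≈ 0.09882.
In decibels: 20·log₁₀(0.09882) ≈ -20.1 dB.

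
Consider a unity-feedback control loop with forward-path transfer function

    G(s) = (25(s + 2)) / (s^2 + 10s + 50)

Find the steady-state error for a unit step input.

G(s) has no poles at the origin.
This is a Type 0 system. Kp = lim_{s→0} G(s) = 50/50 = 1.
e_ss = 1/(1 + Kp) = 1/(1 + 1) = 1/2 ≈ 0.5000.

e_ss = 0.5000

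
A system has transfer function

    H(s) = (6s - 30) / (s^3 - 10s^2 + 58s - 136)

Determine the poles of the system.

s = 4, 3 ± 5j

The poles are the roots of the denominator s^3 - 10s^2 + 58s - 136 = 0.
Trying s = 4: the polynomial evaluates to 0, so (s - 4) is a factor.
Dividing out leaves s^2 - 6s + 34 = 0.
The quadratic formula then gives s = 3 ± 5j.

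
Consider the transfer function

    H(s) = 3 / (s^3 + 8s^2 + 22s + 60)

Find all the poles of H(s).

s = -1 ± 3j, -6

The poles are the roots of the denominator s^3 + 8s^2 + 22s + 60 = 0.
Trying s = -6: the polynomial evaluates to 0, so (s + 6) is a factor.
Dividing out leaves s^2 + 2s + 10 = 0.
The quadratic formula then gives s = -1 ± 3j.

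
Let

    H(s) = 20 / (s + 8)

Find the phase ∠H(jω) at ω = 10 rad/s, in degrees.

∠H(j10) ≈ -51.34°

At s = j10: numerator = 20, denominator = 8 + j10.
∠H = ∠num − ∠den = 0° − (51.340°) = -51.34°.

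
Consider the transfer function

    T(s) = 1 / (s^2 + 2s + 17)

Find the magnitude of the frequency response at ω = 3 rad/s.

|T(j3)| = 0.1000

Substitute s = j3: numerator = 1, denominator = 8 + j6.
|T(j3)| = |1| / |8 + j6| = 1 / 10 = 0.1000.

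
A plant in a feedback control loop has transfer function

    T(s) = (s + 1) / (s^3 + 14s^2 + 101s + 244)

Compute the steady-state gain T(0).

T(0) = 1/244 ≈ 0.004098

Set s = 0: T(0) = (1) / (244) = 1/244.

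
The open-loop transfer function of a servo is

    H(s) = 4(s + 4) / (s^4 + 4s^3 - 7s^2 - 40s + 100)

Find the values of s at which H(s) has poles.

s = 2 ± j, -4 ± 2j

The poles are the roots of the denominator s^4 + 4s^3 - 7s^2 - 40s + 100 = 0.
No real roots exist; factor into two real quadratics: (s^2 - 4s + 5)(s^2 + 8s + 20) = 0.
Each quadratic gives a conjugate pair via the quadratic formula.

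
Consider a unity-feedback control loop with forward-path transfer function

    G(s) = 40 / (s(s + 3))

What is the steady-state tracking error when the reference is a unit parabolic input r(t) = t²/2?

e_ss = ∞

G(s) has one pole at the origin.
This is a Type 1 system; Ka = lim_{s→0} s^2·G(s) = 0, so the steady-state error for a parabola input is infinite.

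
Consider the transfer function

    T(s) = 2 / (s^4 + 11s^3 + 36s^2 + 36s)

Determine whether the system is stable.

The denominator s^4 + 11s^3 + 36s^2 + 36s factors as s(s + 2)(s + 3)(s + 6), giving poles at s = 0, -2, -3, -6.
Since the simple pole(s) at s = 0 lie on the jω-axis with none in the right half-plane, the system is marginally stable.

marginally stable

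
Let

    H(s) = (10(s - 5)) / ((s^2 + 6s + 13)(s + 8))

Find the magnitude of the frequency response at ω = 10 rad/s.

Substitute s = j10: numerator = -50 + j100, denominator = -1296 - j390.
|H(j10)| = |-50 + j100| / |-1296 - j390| = 111.80 / 1353.4 ≈ 0.08261.

|H(j10)| ≈ 0.08261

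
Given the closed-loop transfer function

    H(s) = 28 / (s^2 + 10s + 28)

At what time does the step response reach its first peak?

t_p ≈ 1.814 s

Comparing s^2 + 10s + 28 to s^2 + 2ζωₙs + ωₙ²: ωₙ = √28 ≈ 5.292 rad/s and ζ = 10/(2·√28) ≈ 0.9449.
ζωₙ = 10/2 = 5, so ω_d = ωₙ√(1−ζ²) = √(ωₙ² − (ζωₙ)²) = √(28 − 5²) = √3 ≈ 1.732 rad/s.
t_p = π/ω_d = π/1.732 ≈ 1.814 s.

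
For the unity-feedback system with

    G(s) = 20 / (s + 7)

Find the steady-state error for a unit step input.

G(s) has no poles at the origin.
This is a Type 0 system. Kp = lim_{s→0} G(s) = 20/7.
e_ss = 1/(1 + Kp) = 1/(1 + 20/7) = 7/27 ≈ 0.2593.

e_ss = 0.2593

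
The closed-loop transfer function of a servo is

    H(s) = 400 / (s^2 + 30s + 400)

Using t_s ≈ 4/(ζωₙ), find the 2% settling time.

t_s ≈ 0.2667 s

Comparing s^2 + 30s + 400 to s^2 + 2ζωₙs + ωₙ²: ωₙ = 20 rad/s and ζ = 30/(2·20) = 0.75.
ζωₙ = 30/2 = 15, so t_s ≈ 4/(ζωₙ) = 4/15 ≈ 0.2667 s.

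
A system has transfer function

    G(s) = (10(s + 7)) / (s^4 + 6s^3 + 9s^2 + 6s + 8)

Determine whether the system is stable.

marginally stable

The denominator s^4 + 6s^3 + 9s^2 + 6s + 8 factors as (s^2 + 1)(s + 2)(s + 4), giving poles at s = ±j, -2, -4.
Since the simple pole(s) at s = j, -j lie on the jω-axis with none in the right half-plane, the system is marginally stable.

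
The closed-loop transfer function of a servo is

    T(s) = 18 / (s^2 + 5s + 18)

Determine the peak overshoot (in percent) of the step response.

Comparing s^2 + 5s + 18 to s^2 + 2ζωₙs + ωₙ²: ωₙ = √18 ≈ 4.243 rad/s and ζ = 5/(2·√18) ≈ 0.5893.
%OS = 100·exp(−πζ/√(1−ζ²)) = 100·exp(−π·0.5893/√(1−0.5893²)) ≈ 10.1%.

%OS ≈ 10.1%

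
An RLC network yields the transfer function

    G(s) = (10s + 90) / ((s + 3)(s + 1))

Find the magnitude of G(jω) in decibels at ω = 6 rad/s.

Substitute s = j6: numerator = 90 + j60, denominator = -33 + j24.
|G(j6)| = |90 + j60| / |-33 + j24| = 108.17 / 40.804 ≈ 2.651.
In decibels: 20·log₁₀(2.651) ≈ 8.47 dB.

|G(j6)|_dB ≈ 8.47 dB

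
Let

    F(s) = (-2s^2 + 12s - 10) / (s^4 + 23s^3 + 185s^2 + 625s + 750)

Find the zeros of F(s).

Set the numerator to zero: -2s^2 + 12s - 10 = 0, i.e. -2·(s^2 - 6s + 5) = 0.
Factoring: (s - 5)(s - 1) = 0.

s = 5, 1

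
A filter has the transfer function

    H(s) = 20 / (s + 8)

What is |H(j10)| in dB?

|H(j10)|_dB ≈ 3.87 dB

Substitute s = j10: numerator = 20, denominator = 8 + j10.
|H(j10)| = |20| / |8 + j10| = 20 / 12.806 ≈ 1.562.
In decibels: 20·log₁₀(1.562) ≈ 3.87 dB.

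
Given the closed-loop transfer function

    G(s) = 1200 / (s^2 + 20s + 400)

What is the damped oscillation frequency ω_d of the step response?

ω_d ≈ 17.32 rad/s

Comparing s^2 + 20s + 400 to s^2 + 2ζωₙs + ωₙ²: ωₙ = 20 rad/s and ζ = 20/(2·20) = 0.5.
ζωₙ = 20/2 = 10, so ω_d = ωₙ√(1−ζ²) = √(ωₙ² − (ζωₙ)²) = √(400 − 10²) = √300 ≈ 17.32 rad/s.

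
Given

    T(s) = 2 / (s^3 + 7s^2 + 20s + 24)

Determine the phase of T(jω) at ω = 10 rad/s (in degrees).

∠T(j10) ≈ 130.2°

At s = j10: numerator = 2, denominator = -676 - j800.
∠T = ∠num − ∠den = 0° − (-130.20°) = 130.2°.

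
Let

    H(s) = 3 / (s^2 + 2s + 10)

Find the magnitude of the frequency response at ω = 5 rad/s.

Substitute s = j5: numerator = 3, denominator = -15 + j10.
|H(j5)| = |3| / |-15 + j10| = 3 / 18.028 ≈ 0.1664.

|H(j5)| ≈ 0.1664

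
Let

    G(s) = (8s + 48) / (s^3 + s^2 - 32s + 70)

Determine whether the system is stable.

unstable

The denominator s^3 + s^2 - 32s + 70 factors as (s^2 - 6s + 10)(s + 7), giving poles at s = 3 + j, 3 - j, -7.
Since the pole(s) at s = 3 ± j lie in the right half-plane, the system is unstable.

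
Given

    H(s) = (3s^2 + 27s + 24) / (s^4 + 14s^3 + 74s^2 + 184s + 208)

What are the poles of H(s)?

s = -2 + 2j, -2 - 2j, -5 + j, -5 - j

The poles are the roots of the denominator s^4 + 14s^3 + 74s^2 + 184s + 208 = 0.
No real roots exist; factor into two real quadratics: (s^2 + 4s + 8)(s^2 + 10s + 26) = 0.
Each quadratic gives a conjugate pair via the quadratic formula.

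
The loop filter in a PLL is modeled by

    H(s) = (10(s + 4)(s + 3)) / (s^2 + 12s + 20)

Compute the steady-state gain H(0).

H(0) = 6

Set s = 0: H(0) = (120) / (20) = 6.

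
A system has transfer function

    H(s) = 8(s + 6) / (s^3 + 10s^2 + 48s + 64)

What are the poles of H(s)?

s = -4 + 4j, -4 - 4j, -2

The poles are the roots of the denominator s^3 + 10s^2 + 48s + 64 = 0.
Trying s = -2: the polynomial evaluates to 0, so (s + 2) is a factor.
Dividing out leaves s^2 + 8s + 32 = 0.
The quadratic formula then gives s = -4 ± 4j.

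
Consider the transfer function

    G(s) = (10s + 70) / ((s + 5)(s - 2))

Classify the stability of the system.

The poles can be read from the denominator factors: s = -5, 2.
Since the pole(s) at s = 2 lie in the right half-plane, the system is unstable.

unstable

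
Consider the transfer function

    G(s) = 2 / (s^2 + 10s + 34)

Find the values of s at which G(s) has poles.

s = -5 + 3j, -5 - 3j

The poles are the roots of the denominator s^2 + 10s + 34 = 0.
Using the quadratic formula: s = (-10 ± √(-36))/2 = -5 ± 3j.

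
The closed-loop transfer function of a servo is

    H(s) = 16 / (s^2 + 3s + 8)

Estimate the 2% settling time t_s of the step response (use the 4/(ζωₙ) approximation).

t_s ≈ 2.667 s

Comparing s^2 + 3s + 8 to s^2 + 2ζωₙs + ωₙ²: ωₙ = √8 ≈ 2.828 rad/s and ζ = 3/(2·√8) ≈ 0.5303.
ζωₙ = 3/2 = 1.5, so t_s ≈ 4/(ζωₙ) = 4/1.5 ≈ 2.667 s.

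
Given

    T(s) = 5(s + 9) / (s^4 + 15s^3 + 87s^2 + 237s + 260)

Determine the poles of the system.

The poles are the roots of the denominator s^4 + 15s^3 + 87s^2 + 237s + 260 = 0.
Trying s = -5: the polynomial evaluates to 0, so (s + 5) is a factor.
Dividing out leaves s^3 + 10s^2 + 37s + 52 = 0.
This factors further as (s + 4)(s^2 + 6s + 13) = 0.

s = -5, -4, -3 + 2j, -3 - 2j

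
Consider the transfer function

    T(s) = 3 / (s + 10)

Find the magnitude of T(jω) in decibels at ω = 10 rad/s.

Substitute s = j10: numerator = 3, denominator = 10 + j10.
|T(j10)| = |3| / |10 + j10| = 3 / 14.142 ≈ 0.2121.
In decibels: 20·log₁₀(0.2121) ≈ -13.5 dB.

|T(j10)|_dB ≈ -13.5 dB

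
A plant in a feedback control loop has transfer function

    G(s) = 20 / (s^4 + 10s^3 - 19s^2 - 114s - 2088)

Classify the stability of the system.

unstable

The denominator s^4 + 10s^3 - 19s^2 - 114s - 2088 factors as (s - 6)(s + 12)(s^2 + 4s + 29), giving poles at s = 6, -12, -2 ± 5j.
Since the pole(s) at s = 6 lie in the right half-plane, the system is unstable.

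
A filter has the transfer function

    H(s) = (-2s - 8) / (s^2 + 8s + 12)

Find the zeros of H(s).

Set the numerator to zero: -2s - 8 = 0, i.e. -2·(s + 4) = 0.
So s = -4.

s = -4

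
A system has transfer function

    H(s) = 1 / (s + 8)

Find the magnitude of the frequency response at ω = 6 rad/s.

Substitute s = j6: numerator = 1, denominator = 8 + j6.
|H(j6)| = |1| / |8 + j6| = 1 / 10 = 0.1000.

|H(j6)| = 0.1000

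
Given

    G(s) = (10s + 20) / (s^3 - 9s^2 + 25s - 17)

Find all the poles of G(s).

s = 4 ± j, 1

The poles are the roots of the denominator s^3 - 9s^2 + 25s - 17 = 0.
Trying s = 1: the polynomial evaluates to 0, so (s - 1) is a factor.
Dividing out leaves s^2 - 8s + 17 = 0.
The quadratic formula then gives s = 4 ± 1j.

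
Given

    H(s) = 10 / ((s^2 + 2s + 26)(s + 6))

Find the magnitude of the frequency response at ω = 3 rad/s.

Substitute s = j3: numerator = 10, denominator = 84 + j87.
|H(j3)| = |10| / |84 + j87| = 10 / 120.93 ≈ 0.08269.

|H(j3)| ≈ 0.08269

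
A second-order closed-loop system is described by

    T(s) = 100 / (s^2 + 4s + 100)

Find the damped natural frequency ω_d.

Comparing s^2 + 4s + 100 to s^2 + 2ζωₙs + ωₙ²: ωₙ = 10 rad/s and ζ = 4/(2·10) = 0.2.
ζωₙ = 4/2 = 2, so ω_d = ωₙ√(1−ζ²) = √(ωₙ² − (ζωₙ)²) = √(100 − 2²) = √96 ≈ 9.798 rad/s.

ω_d ≈ 9.798 rad/s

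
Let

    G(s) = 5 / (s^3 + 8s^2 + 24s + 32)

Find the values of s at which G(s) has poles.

s = -2 ± 2j, -4

The poles are the roots of the denominator s^3 + 8s^2 + 24s + 32 = 0.
Trying s = -4: the polynomial evaluates to 0, so (s + 4) is a factor.
Dividing out leaves s^2 + 4s + 8 = 0.
The quadratic formula then gives s = -2 ± 2j.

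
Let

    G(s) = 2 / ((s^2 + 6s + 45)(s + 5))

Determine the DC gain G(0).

G(0) = 2/225 ≈ 0.008889

At s = 0 each factor (s + a) contributes a and each (s^2 + bs + c) contributes c.
G(0) = 2·1 / ((45) · (5)) = 2/225 = 2/225.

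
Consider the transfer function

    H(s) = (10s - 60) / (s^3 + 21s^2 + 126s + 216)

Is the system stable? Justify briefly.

stable

The denominator s^3 + 21s^2 + 126s + 216 factors as (s + 3)(s + 6)(s + 12), giving poles at s = -3, -6, -12.
Since all poles lie strictly in the left half-plane, the system is stable.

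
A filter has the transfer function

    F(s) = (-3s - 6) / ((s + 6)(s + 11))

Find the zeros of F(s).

s = -2

Set the numerator to zero: -3s - 6 = 0, i.e. -3·(s + 2) = 0.
So s = -2.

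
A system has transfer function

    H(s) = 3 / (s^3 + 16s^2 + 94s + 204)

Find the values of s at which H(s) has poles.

s = -6, -5 ± 3j

The poles are the roots of the denominator s^3 + 16s^2 + 94s + 204 = 0.
Trying s = -6: the polynomial evaluates to 0, so (s + 6) is a factor.
Dividing out leaves s^2 + 10s + 34 = 0.
The quadratic formula then gives s = -5 ± 3j.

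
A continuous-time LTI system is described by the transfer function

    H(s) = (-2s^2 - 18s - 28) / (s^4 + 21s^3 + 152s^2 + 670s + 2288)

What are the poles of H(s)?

s = -1 ± 5j, -11, -8

The poles are the roots of the denominator s^4 + 21s^3 + 152s^2 + 670s + 2288 = 0.
Trying s = -11: the polynomial evaluates to 0, so (s + 11) is a factor.
Dividing out leaves s^3 + 10s^2 + 42s + 208 = 0.
This factors further as (s^2 + 2s + 26)(s + 8) = 0.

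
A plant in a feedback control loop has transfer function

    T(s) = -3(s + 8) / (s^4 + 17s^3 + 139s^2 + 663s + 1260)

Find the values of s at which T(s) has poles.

s = -3 + 6j, -3 - 6j, -4, -7

The poles are the roots of the denominator s^4 + 17s^3 + 139s^2 + 663s + 1260 = 0.
Trying s = -4: the polynomial evaluates to 0, so (s + 4) is a factor.
Dividing out leaves s^3 + 13s^2 + 87s + 315 = 0.
This factors further as (s^2 + 6s + 45)(s + 7) = 0.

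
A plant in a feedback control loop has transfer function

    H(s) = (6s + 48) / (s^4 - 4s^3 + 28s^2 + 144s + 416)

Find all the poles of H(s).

The poles are the roots of the denominator s^4 - 4s^3 + 28s^2 + 144s + 416 = 0.
No real roots exist; factor into two real quadratics: (s^2 - 8s + 52)(s^2 + 4s + 8) = 0.
Each quadratic gives a conjugate pair via the quadratic formula.

s = 4 ± 6j, -2 ± 2j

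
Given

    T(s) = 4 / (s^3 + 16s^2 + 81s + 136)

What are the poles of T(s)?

The poles are the roots of the denominator s^3 + 16s^2 + 81s + 136 = 0.
Trying s = -8: the polynomial evaluates to 0, so (s + 8) is a factor.
Dividing out leaves s^2 + 8s + 17 = 0.
The quadratic formula then gives s = -4 ± 1j.

s = -4 ± j, -8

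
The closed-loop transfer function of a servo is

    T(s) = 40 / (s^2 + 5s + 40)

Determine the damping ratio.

Compare the denominator to the standard form s^2 + 2ζωₙs + ωₙ².
ωₙ² = 40, so ωₙ = √40 ≈ 6.325 rad/s.
2ζωₙ = 5, so ζ = 5/(2·√40) ≈ 0.3953.
With ζ = 0.3953 the response is underdamped.

ζ ≈ 0.3953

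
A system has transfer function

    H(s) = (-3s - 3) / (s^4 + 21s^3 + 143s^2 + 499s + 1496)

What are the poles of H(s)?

The poles are the roots of the denominator s^4 + 21s^3 + 143s^2 + 499s + 1496 = 0.
Trying s = -8: the polynomial evaluates to 0, so (s + 8) is a factor.
Dividing out leaves s^3 + 13s^2 + 39s + 187 = 0.
This factors further as (s^2 + 2s + 17)(s + 11) = 0.

s = -1 + 4j, -1 - 4j, -8, -11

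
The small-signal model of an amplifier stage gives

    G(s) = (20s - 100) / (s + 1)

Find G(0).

Set s = 0: G(0) = (-100) / (1) = -100.

G(0) = -100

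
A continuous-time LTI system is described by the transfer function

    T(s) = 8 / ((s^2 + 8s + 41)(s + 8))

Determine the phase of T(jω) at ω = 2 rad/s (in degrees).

∠T(j2) ≈ -37.42°

At s = j2: numerator = 8, denominator = 264 + j202.
∠T = ∠num − ∠den = 0° − (37.421°) = -37.42°.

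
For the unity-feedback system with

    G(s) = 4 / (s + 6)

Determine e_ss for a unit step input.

e_ss = 0.6000

G(s) has no poles at the origin.
This is a Type 0 system. Kp = lim_{s→0} G(s) = 4/6 = 2/3.
e_ss = 1/(1 + Kp) = 1/(1 + 2/3) = 3/5 ≈ 0.6000.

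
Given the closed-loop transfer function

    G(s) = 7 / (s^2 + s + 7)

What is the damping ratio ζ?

ζ ≈ 0.1890

Compare the denominator to the standard form s^2 + 2ζωₙs + ωₙ².
ωₙ² = 7, so ωₙ = √7 ≈ 2.646 rad/s.
2ζωₙ = 1, so ζ = 1/(2·√7) ≈ 0.1890.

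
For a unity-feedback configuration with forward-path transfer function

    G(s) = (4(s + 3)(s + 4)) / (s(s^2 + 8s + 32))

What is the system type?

Type 1

The denominator has 1 factor of s at the origin (free integrator), so this is a Type 1 system.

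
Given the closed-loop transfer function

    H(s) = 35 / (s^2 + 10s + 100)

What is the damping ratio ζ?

ζ = 0.5

Compare the denominator to the standard form s^2 + 2ζωₙs + ωₙ².
ωₙ² = 100, so ωₙ = 10 rad/s.
2ζωₙ = 10, so ζ = 10/(2·10) = 0.5.
With ζ = 0.5 the response is underdamped.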